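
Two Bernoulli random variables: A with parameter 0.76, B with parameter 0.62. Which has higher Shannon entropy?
B

For binary distributions, entropy is maximized at p=0.5 and decreases as p moves toward 0 or 1.

H(A) = H(0.76) = 0.7950 bits
H(B) = H(0.62) = 0.9580 bits

Distribution B (p=0.62) is closer to uniform (p=0.5), so it has higher entropy.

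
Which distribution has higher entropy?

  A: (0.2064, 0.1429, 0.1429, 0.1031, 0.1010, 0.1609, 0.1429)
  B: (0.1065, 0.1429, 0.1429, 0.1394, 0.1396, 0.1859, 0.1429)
B

Both distributions are close to uniform, making this a harder comparison.

H(A) = 2.7691 bits
H(B) = 2.7914 bits

The distribution closer to uniform has higher entropy.
Answer: B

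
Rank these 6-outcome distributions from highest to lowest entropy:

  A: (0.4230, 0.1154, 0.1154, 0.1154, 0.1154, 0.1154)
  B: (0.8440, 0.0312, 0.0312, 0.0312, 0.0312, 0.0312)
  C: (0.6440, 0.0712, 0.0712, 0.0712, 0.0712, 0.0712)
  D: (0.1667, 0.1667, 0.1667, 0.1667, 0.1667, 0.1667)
D > A > C > B

Key insight: Entropy is maximized by uniform distributions and minimized by concentrated distributions.

Entropies:
  H(A) = 2.3226 bits
  H(B) = 0.9869 bits
  H(C) = 1.7659 bits
  H(D) = 2.5850 bits

Ranking: D > A > C > B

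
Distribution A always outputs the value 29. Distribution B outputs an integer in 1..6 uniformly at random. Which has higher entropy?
B

A is deterministic, so H(A) = 0. B is uniform over 6 outcomes, so H(B) = log₂(6) = 2.585 bits. Any distribution with genuine randomness has higher entropy than a deterministic one.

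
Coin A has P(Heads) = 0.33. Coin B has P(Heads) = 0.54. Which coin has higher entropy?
B

For binary distributions, entropy is maximized at p=0.5 and decreases as p moves toward 0 or 1.

H(A) = H(0.33) = 0.9149 bits
H(B) = H(0.54) = 0.9954 bits

Distribution B (p=0.54) is closer to uniform (p=0.5), so it has higher entropy.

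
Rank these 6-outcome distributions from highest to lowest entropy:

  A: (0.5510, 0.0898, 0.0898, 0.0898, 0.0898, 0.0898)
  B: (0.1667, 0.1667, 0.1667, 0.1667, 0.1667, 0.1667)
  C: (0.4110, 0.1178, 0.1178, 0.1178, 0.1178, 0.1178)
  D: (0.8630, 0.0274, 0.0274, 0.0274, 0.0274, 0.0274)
B > C > A > D

Key insight: Entropy is maximized by uniform distributions and minimized by concentrated distributions.

Entropies:
  H(A) = 2.0350 bits
  H(B) = 2.5850 bits
  H(C) = 2.3446 bits
  H(D) = 0.8944 bits

Ranking: B > C > A > D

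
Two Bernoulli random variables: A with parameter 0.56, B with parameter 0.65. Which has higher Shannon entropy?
A

For binary distributions, entropy is maximized at p=0.5 and decreases as p moves toward 0 or 1.

H(A) = H(0.56) = 0.9896 bits
H(B) = H(0.65) = 0.9341 bits

Distribution A (p=0.56) is closer to uniform (p=0.5), so it has higher entropy.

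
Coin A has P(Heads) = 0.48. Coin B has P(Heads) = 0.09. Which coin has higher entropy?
A

For binary distributions, entropy is maximized at p=0.5 and decreases as p moves toward 0 or 1.

H(A) = H(0.48) = 0.9988 bits
H(B) = H(0.09) = 0.4365 bits

Distribution A (p=0.48) is closer to uniform (p=0.5), so it has higher entropy.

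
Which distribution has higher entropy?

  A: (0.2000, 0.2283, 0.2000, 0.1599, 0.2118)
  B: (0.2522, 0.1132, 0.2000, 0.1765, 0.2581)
A

Both distributions are close to uniform, making this a harder comparison.

H(A) = 2.3124 bits
H(B) = 2.2674 bits

The distribution closer to uniform has higher entropy.
Answer: A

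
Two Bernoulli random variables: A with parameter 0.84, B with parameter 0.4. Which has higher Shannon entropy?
B

For binary distributions, entropy is maximized at p=0.5 and decreases as p moves toward 0 or 1.

H(A) = H(0.84) = 0.6343 bits
H(B) = H(0.4) = 0.9710 bits

Distribution B (p=0.4) is closer to uniform (p=0.5), so it has higher entropy.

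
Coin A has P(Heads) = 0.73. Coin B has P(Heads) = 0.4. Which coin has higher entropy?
B

For binary distributions, entropy is maximized at p=0.5 and decreases as p moves toward 0 or 1.

H(A) = H(0.73) = 0.8415 bits
H(B) = H(0.4) = 0.9710 bits

Distribution B (p=0.4) is closer to uniform (p=0.5), so it has higher entropy.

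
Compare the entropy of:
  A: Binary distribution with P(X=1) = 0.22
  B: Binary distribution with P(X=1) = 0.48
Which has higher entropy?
B

For binary distributions, entropy is maximized at p=0.5 and decreases as p moves toward 0 or 1.

H(A) = H(0.22) = 0.7602 bits
H(B) = H(0.48) = 0.9988 bits

Distribution B (p=0.48) is closer to uniform (p=0.5), so it has higher entropy.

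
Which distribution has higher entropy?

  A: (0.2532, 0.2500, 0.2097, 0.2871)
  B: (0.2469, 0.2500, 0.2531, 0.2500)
B

Both distributions are close to uniform, making this a harder comparison.

H(A) = 1.9912 bits
H(B) = 1.9999 bits

The distribution closer to uniform has higher entropy.
Answer: B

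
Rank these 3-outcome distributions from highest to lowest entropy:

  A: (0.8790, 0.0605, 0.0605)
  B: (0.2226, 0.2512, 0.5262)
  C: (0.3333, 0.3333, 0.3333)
C > B > A

Key insight: Entropy is maximized by uniform distributions and minimized by concentrated distributions.

- Uniform distributions have maximum entropy log₂(3) = 1.5850 bits
- The more "peaked" or concentrated a distribution, the lower its entropy

Entropies:
  H(A) = 0.6532 bits
  H(B) = 1.4706 bits
  H(C) = 1.5850 bits

Ranking: C > B > A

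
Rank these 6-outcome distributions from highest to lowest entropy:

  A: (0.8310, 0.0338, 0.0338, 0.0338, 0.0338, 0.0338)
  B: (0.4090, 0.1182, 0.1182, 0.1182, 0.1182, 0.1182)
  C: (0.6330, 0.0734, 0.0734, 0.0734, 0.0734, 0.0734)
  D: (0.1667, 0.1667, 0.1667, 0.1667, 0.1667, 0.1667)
D > B > C > A

Key insight: Entropy is maximized by uniform distributions and minimized by concentrated distributions.

Entropies:
  H(A) = 1.0478 bits
  H(B) = 2.3482 bits
  H(C) = 1.8005 bits
  H(D) = 2.5850 bits

Ranking: D > B > C > A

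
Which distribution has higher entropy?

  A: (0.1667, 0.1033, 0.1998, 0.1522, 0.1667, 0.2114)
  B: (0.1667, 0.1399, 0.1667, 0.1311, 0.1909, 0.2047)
B

Both distributions are close to uniform, making this a harder comparison.

H(A) = 2.5514 bits
H(B) = 2.5675 bits

The distribution closer to uniform has higher entropy.
Answer: B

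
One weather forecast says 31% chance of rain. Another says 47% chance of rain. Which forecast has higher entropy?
47% forecast

Treat each forecast as a Bernoulli distribution. Binary entropy is maximized at p=0.5 and falls off symmetrically toward 0 or 1. The 47% forecast is closer to 50%, so it is more uncertain. H(31%) ≈ 0.893 bits, H(47%) ≈ 0.997 bits.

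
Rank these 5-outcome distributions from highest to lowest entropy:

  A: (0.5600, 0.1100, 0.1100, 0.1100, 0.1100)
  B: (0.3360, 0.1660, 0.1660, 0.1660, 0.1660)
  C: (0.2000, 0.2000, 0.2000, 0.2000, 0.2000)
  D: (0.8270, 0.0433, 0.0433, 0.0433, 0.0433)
C > B > A > D

Key insight: Entropy is maximized by uniform distributions and minimized by concentrated distributions.

Entropies:
  H(A) = 1.8696 bits
  H(B) = 2.2489 bits
  H(C) = 2.3219 bits
  H(D) = 1.0105 bits

Ranking: C > B > A > D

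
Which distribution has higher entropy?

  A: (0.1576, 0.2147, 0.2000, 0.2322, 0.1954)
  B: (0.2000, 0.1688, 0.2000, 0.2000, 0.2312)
B

Both distributions are close to uniform, making this a harder comparison.

H(A) = 2.3105 bits
H(B) = 2.3149 bits

The distribution closer to uniform has higher entropy.
Answer: B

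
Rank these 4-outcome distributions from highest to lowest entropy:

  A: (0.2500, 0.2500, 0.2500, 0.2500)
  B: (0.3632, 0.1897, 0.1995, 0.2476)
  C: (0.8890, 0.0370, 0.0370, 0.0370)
A > B > C

Key insight: Entropy is maximized by uniform distributions and minimized by concentrated distributions.

- Uniform distributions have maximum entropy log₂(4) = 2.0000 bits
- The more "peaked" or concentrated a distribution, the lower its entropy

Entropies:
  H(A) = 2.0000 bits
  H(B) = 1.9482 bits
  H(C) = 0.6789 bits

Ranking: A > B > C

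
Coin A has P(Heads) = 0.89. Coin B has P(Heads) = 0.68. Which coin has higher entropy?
B

For binary distributions, entropy is maximized at p=0.5 and decreases as p moves toward 0 or 1.

H(A) = H(0.89) = 0.4999 bits
H(B) = H(0.68) = 0.9044 bits

Distribution B (p=0.68) is closer to uniform (p=0.5), so it has higher entropy.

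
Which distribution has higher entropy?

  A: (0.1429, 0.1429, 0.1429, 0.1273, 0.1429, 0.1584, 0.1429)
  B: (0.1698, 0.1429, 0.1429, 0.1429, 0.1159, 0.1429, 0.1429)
A

Both distributions are close to uniform, making this a harder comparison.

H(A) = 2.8049 bits
H(B) = 2.8000 bits

The distribution closer to uniform has higher entropy.
Answer: A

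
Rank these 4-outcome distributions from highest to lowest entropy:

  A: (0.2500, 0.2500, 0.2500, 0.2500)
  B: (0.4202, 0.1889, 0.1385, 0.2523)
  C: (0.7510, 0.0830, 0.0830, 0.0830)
A > B > C

Key insight: Entropy is maximized by uniform distributions and minimized by concentrated distributions.

- Uniform distributions have maximum entropy log₂(4) = 2.0000 bits
- The more "peaked" or concentrated a distribution, the lower its entropy

Entropies:
  H(A) = 2.0000 bits
  H(B) = 1.8761 bits
  H(C) = 1.2043 bits

Ranking: A > B > C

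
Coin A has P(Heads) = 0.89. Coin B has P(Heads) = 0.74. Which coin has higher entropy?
B

For binary distributions, entropy is maximized at p=0.5 and decreases as p moves toward 0 or 1.

H(A) = H(0.89) = 0.4999 bits
H(B) = H(0.74) = 0.8267 bits

Distribution B (p=0.74) is closer to uniform (p=0.5), so it has higher entropy.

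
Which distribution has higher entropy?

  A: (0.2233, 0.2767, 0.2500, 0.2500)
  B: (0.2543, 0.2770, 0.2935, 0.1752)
A

Both distributions are close to uniform, making this a harder comparison.

H(A) = 1.9959 bits
H(B) = 1.9747 bits

The distribution closer to uniform has higher entropy.
Answer: A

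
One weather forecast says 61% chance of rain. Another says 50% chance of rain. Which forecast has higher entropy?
50% forecast

Treat each forecast as a Bernoulli distribution. Binary entropy is maximized at p=0.5 and falls off symmetrically toward 0 or 1. The 50% forecast is closer to 50%, so it is more uncertain. H(61%) ≈ 0.965 bits, H(50%) ≈ 1.000 bits.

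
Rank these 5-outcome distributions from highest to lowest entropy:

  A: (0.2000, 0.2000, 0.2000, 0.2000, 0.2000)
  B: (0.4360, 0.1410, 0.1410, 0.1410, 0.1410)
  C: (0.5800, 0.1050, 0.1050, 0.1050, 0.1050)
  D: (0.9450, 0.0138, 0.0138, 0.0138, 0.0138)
A > B > C > D

Key insight: Entropy is maximized by uniform distributions and minimized by concentrated distributions.

Entropies:
  H(A) = 2.3219 bits
  H(B) = 2.1161 bits
  H(C) = 1.8215 bits
  H(D) = 0.4173 bits

Ranking: A > B > C > D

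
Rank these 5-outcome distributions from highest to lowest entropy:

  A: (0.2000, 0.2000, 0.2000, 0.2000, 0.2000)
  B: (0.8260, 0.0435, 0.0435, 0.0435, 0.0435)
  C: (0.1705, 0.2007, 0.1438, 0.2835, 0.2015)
A > C > B

Key insight: Entropy is maximized by uniform distributions and minimized by concentrated distributions.

- Uniform distributions have maximum entropy log₂(5) = 2.3219 bits
- The more "peaked" or concentrated a distribution, the lower its entropy

Entropies:
  H(A) = 2.3219 bits
  H(B) = 1.0148 bits
  H(C) = 2.2837 bits

Ranking: A > C > B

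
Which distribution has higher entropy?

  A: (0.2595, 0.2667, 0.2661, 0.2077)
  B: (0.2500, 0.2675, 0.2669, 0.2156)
B

Both distributions are close to uniform, making this a harder comparison.

H(A) = 1.9927 bits
H(B) = 1.9947 bits

The distribution closer to uniform has higher entropy.
Answer: B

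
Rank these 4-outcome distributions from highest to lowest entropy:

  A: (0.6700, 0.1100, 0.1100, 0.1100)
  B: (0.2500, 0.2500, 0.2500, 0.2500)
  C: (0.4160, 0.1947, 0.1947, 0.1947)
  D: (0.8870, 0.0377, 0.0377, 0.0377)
B > C > A > D

Key insight: Entropy is maximized by uniform distributions and minimized by concentrated distributions.

Entropies:
  H(A) = 1.4380 bits
  H(B) = 2.0000 bits
  H(C) = 1.9052 bits
  H(D) = 0.6880 bits

Ranking: B > C > A > D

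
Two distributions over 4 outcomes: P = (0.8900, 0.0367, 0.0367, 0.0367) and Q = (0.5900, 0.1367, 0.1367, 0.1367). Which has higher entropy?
Q

P is highly concentrated on one outcome (89%), making it nearly deterministic. Q spreads its mass more evenly (max 59%). The more spread-out distribution has higher entropy: H(P) ≈ 0.674 bits, H(Q) ≈ 1.626 bits.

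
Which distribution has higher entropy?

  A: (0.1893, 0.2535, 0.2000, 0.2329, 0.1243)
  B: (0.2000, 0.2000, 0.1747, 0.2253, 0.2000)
B

Both distributions are close to uniform, making this a harder comparison.

H(A) = 2.2844 bits
H(B) = 2.3173 bits

The distribution closer to uniform has higher entropy.
Answer: B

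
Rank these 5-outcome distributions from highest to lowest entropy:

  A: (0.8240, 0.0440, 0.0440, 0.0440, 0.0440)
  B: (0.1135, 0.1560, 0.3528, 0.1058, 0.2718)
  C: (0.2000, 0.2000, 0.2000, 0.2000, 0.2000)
C > B > A

Key insight: Entropy is maximized by uniform distributions and minimized by concentrated distributions.

- Uniform distributions have maximum entropy log₂(5) = 2.3219 bits
- The more "peaked" or concentrated a distribution, the lower its entropy

Entropies:
  H(A) = 1.0232 bits
  H(B) = 2.1585 bits
  H(C) = 2.3219 bits

Ranking: C > B > A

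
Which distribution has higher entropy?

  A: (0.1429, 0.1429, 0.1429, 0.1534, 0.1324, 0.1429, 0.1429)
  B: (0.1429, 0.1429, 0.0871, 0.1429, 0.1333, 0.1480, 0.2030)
A

Both distributions are close to uniform, making this a harder comparison.

H(A) = 2.8062 bits
H(B) = 2.7724 bits

The distribution closer to uniform has higher entropy.
Answer: A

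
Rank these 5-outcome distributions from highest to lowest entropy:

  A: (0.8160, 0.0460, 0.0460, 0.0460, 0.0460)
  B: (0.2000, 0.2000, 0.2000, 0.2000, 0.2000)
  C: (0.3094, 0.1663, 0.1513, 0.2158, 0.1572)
B > C > A

Key insight: Entropy is maximized by uniform distributions and minimized by concentrated distributions.

- Uniform distributions have maximum entropy log₂(5) = 2.3219 bits
- The more "peaked" or concentrated a distribution, the lower its entropy

Entropies:
  H(A) = 1.0567 bits
  H(B) = 2.3219 bits
  H(C) = 2.2633 bits

Ranking: B > C > A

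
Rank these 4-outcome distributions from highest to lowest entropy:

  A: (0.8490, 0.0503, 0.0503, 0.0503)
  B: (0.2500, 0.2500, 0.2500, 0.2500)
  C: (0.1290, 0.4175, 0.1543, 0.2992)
B > C > A

Key insight: Entropy is maximized by uniform distributions and minimized by concentrated distributions.

- Uniform distributions have maximum entropy log₂(4) = 2.0000 bits
- The more "peaked" or concentrated a distribution, the lower its entropy

Entropies:
  H(A) = 0.8517 bits
  H(B) = 2.0000 bits
  H(C) = 1.8441 bits

Ranking: B > C > A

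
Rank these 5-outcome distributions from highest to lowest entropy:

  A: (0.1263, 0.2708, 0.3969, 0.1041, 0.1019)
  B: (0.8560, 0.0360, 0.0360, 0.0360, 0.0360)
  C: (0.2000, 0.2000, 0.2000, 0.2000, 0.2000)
C > A > B

Key insight: Entropy is maximized by uniform distributions and minimized by concentrated distributions.

- Uniform distributions have maximum entropy log₂(5) = 2.3219 bits
- The more "peaked" or concentrated a distribution, the lower its entropy

Entropies:
  H(A) = 2.0920 bits
  H(B) = 0.8826 bits
  H(C) = 2.3219 bits

Ranking: C > A > B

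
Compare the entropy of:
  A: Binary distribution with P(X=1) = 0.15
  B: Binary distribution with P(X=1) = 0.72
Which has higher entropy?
B

For binary distributions, entropy is maximized at p=0.5 and decreases as p moves toward 0 or 1.

H(A) = H(0.15) = 0.6098 bits
H(B) = H(0.72) = 0.8555 bits

Distribution B (p=0.72) is closer to uniform (p=0.5), so it has higher entropy.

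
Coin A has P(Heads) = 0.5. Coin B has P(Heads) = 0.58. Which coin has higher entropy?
A

For binary distributions, entropy is maximized at p=0.5 and decreases as p moves toward 0 or 1.

H(A) = H(0.5) = 1.0000 bits
H(B) = H(0.58) = 0.9815 bits

Distribution A (p=0.5) is closer to uniform (p=0.5), so it has higher entropy.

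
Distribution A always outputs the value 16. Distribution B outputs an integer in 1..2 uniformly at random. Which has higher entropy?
B

A is deterministic, so H(A) = 0. B is uniform over 2 outcomes, so H(B) = log₂(2) = 1.000 bits. Any distribution with genuine randomness has higher entropy than a deterministic one.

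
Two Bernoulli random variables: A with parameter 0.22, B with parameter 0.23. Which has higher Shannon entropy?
B

For binary distributions, entropy is maximized at p=0.5 and decreases as p moves toward 0 or 1.

H(A) = H(0.22) = 0.7602 bits
H(B) = H(0.23) = 0.7780 bits

Distribution B (p=0.23) is closer to uniform (p=0.5), so it has higher entropy.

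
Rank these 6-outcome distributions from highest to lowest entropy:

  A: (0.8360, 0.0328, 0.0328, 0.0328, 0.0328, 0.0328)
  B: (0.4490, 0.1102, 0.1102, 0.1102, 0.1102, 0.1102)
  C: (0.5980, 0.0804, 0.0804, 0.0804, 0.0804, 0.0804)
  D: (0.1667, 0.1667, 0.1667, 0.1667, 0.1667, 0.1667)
D > B > C > A

Key insight: Entropy is maximized by uniform distributions and minimized by concentrated distributions.

Entropies:
  H(A) = 1.0246 bits
  H(B) = 2.2719 bits
  H(C) = 1.9055 bits
  H(D) = 2.5850 bits

Ranking: D > B > C > A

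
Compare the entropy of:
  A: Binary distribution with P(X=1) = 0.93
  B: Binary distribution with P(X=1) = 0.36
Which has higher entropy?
B

For binary distributions, entropy is maximized at p=0.5 and decreases as p moves toward 0 or 1.

H(A) = H(0.93) = 0.3659 bits
H(B) = H(0.36) = 0.9427 bits

Distribution B (p=0.36) is closer to uniform (p=0.5), so it has higher entropy.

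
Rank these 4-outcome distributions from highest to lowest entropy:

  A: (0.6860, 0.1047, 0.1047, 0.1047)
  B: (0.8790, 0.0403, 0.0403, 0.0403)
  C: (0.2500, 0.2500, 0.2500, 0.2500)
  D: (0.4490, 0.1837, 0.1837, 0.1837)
C > D > A > B

Key insight: Entropy is maximized by uniform distributions and minimized by concentrated distributions.

Entropies:
  H(A) = 1.3954 bits
  H(B) = 0.7240 bits
  H(C) = 2.0000 bits
  H(D) = 1.8658 bits

Ranking: C > D > A > B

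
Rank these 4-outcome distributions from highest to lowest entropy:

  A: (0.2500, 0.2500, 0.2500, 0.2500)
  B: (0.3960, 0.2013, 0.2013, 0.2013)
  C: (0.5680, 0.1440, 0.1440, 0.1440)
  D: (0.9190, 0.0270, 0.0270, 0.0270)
A > B > C > D

Key insight: Entropy is maximized by uniform distributions and minimized by concentrated distributions.

Entropies:
  H(A) = 2.0000 bits
  H(B) = 1.9259 bits
  H(C) = 1.6713 bits
  H(D) = 0.5341 bits

Ranking: A > B > C > D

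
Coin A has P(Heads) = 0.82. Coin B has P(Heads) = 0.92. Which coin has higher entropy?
A

For binary distributions, entropy is maximized at p=0.5 and decreases as p moves toward 0 or 1.

H(A) = H(0.82) = 0.6801 bits
H(B) = H(0.92) = 0.4022 bits

Distribution A (p=0.82) is closer to uniform (p=0.5), so it has higher entropy.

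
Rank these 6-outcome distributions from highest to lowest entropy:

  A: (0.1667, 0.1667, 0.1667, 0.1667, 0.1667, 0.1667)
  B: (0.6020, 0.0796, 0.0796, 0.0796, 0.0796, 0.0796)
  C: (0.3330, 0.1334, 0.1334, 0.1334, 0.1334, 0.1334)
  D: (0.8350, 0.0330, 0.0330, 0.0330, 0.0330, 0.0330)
A > C > B > D

Key insight: Entropy is maximized by uniform distributions and minimized by concentrated distributions.

Entropies:
  H(A) = 2.5850 bits
  H(B) = 1.8939 bits
  H(C) = 2.4667 bits
  H(D) = 1.0293 bits

Ranking: A > C > B > D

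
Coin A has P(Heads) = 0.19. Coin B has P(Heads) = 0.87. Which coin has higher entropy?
A

For binary distributions, entropy is maximized at p=0.5 and decreases as p moves toward 0 or 1.

H(A) = H(0.19) = 0.7015 bits
H(B) = H(0.87) = 0.5574 bits

Distribution A (p=0.19) is closer to uniform (p=0.5), so it has higher entropy.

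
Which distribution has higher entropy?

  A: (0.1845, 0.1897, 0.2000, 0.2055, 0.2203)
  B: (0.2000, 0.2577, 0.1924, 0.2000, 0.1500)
A

Both distributions are close to uniform, making this a harder comparison.

H(A) = 2.3191 bits
H(B) = 2.3008 bits

The distribution closer to uniform has higher entropy.
Answer: A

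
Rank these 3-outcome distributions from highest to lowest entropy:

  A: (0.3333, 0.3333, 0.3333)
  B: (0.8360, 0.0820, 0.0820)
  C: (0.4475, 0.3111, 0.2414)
A > C > B

Key insight: Entropy is maximized by uniform distributions and minimized by concentrated distributions.

- Uniform distributions have maximum entropy log₂(3) = 1.5850 bits
- The more "peaked" or concentrated a distribution, the lower its entropy

Entropies:
  H(A) = 1.5850 bits
  H(B) = 0.8078 bits
  H(C) = 1.5382 bits

Ranking: A > C > B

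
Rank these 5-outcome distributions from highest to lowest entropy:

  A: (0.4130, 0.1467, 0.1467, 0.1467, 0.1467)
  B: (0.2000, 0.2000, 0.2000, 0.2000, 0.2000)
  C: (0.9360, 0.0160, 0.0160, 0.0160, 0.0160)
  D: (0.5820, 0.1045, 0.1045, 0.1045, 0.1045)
B > A > D > C

Key insight: Entropy is maximized by uniform distributions and minimized by concentrated distributions.

Entropies:
  H(A) = 2.1520 bits
  H(B) = 2.3219 bits
  H(C) = 0.4711 bits
  H(D) = 1.8165 bits

Ranking: B > A > D > C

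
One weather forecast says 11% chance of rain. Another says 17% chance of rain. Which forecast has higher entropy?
17% forecast

Treat each forecast as a Bernoulli distribution. Binary entropy is maximized at p=0.5 and falls off symmetrically toward 0 or 1. The 17% forecast is closer to 50%, so it is more uncertain. H(11%) ≈ 0.500 bits, H(17%) ≈ 0.658 bits.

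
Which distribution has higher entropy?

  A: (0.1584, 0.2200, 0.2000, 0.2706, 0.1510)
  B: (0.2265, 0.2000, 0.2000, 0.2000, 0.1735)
B

Both distributions are close to uniform, making this a harder comparison.

H(A) = 2.2882 bits
H(B) = 2.3169 bits

The distribution closer to uniform has higher entropy.
Answer: B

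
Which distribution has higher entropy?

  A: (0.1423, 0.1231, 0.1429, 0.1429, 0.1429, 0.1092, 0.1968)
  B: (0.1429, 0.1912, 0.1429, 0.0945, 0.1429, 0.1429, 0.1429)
A

Both distributions are close to uniform, making this a harder comparison.

H(A) = 2.7859 bits
H(B) = 2.7833 bits

The distribution closer to uniform has higher entropy.
Answer: A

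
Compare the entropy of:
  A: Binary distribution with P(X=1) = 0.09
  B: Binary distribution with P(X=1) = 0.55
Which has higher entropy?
B

For binary distributions, entropy is maximized at p=0.5 and decreases as p moves toward 0 or 1.

H(A) = H(0.09) = 0.4365 bits
H(B) = H(0.55) = 0.9928 bits

Distribution B (p=0.55) is closer to uniform (p=0.5), so it has higher entropy.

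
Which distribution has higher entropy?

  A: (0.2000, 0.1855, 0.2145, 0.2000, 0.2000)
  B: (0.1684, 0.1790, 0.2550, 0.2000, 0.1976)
A

Both distributions are close to uniform, making this a harder comparison.

H(A) = 2.3204 bits
H(B) = 2.3064 bits

The distribution closer to uniform has higher entropy.
Answer: A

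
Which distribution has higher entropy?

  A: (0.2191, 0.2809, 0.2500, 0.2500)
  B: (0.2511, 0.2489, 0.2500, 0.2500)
B

Both distributions are close to uniform, making this a harder comparison.

H(A) = 1.9945 bits
H(B) = 2.0000 bits

The distribution closer to uniform has higher entropy.
Answer: B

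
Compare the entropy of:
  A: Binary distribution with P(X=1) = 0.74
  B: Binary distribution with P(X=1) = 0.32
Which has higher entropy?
B

For binary distributions, entropy is maximized at p=0.5 and decreases as p moves toward 0 or 1.

H(A) = H(0.74) = 0.8267 bits
H(B) = H(0.32) = 0.9044 bits

Distribution B (p=0.32) is closer to uniform (p=0.5), so it has higher entropy.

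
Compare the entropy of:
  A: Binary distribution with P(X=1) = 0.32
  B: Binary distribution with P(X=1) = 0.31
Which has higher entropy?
A

For binary distributions, entropy is maximized at p=0.5 and decreases as p moves toward 0 or 1.

H(A) = H(0.32) = 0.9044 bits
H(B) = H(0.31) = 0.8932 bits

Distribution A (p=0.32) is closer to uniform (p=0.5), so it has higher entropy.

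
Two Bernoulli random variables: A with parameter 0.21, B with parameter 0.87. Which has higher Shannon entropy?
A

For binary distributions, entropy is maximized at p=0.5 and decreases as p moves toward 0 or 1.

H(A) = H(0.21) = 0.7415 bits
H(B) = H(0.87) = 0.5574 bits

Distribution A (p=0.21) is closer to uniform (p=0.5), so it has higher entropy.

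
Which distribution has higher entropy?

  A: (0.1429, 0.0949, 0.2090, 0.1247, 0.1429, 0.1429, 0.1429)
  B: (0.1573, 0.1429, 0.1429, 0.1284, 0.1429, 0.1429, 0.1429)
B

Both distributions are close to uniform, making this a harder comparison.

H(A) = 2.7731 bits
H(B) = 2.8052 bits

The distribution closer to uniform has higher entropy.
Answer: B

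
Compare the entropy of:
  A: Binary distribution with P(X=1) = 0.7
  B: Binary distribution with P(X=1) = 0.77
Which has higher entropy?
A

For binary distributions, entropy is maximized at p=0.5 and decreases as p moves toward 0 or 1.

H(A) = H(0.7) = 0.8813 bits
H(B) = H(0.77) = 0.7780 bits

Distribution A (p=0.7) is closer to uniform (p=0.5), so it has higher entropy.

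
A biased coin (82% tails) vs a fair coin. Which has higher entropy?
Fair coin

The fair coin is uniform (p=0.5), maximizing binary entropy at 1 bit. The biased coin has H(0.82) ≈ 0.680 bits — its outcome is more predictable, so its entropy is lower.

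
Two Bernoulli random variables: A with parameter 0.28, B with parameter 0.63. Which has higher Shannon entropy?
B

For binary distributions, entropy is maximized at p=0.5 and decreases as p moves toward 0 or 1.

H(A) = H(0.28) = 0.8555 bits
H(B) = H(0.63) = 0.9507 bits

Distribution B (p=0.63) is closer to uniform (p=0.5), so it has higher entropy.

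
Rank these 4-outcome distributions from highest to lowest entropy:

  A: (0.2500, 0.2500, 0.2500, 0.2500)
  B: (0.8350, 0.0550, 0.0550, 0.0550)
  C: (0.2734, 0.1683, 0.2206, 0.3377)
A > C > B

Key insight: Entropy is maximized by uniform distributions and minimized by concentrated distributions.

- Uniform distributions have maximum entropy log₂(4) = 2.0000 bits
- The more "peaked" or concentrated a distribution, the lower its entropy

Entropies:
  H(A) = 2.0000 bits
  H(B) = 0.9077 bits
  H(C) = 1.9541 bits

Ranking: A > C > B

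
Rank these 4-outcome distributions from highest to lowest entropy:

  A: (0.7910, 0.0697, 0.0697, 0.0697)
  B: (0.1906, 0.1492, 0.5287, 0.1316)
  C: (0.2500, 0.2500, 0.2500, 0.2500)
C > B > A

Key insight: Entropy is maximized by uniform distributions and minimized by concentrated distributions.

- Uniform distributions have maximum entropy log₂(4) = 2.0000 bits
- The more "peaked" or concentrated a distribution, the lower its entropy

Entropies:
  H(A) = 1.0708 bits
  H(B) = 1.7364 bits
  H(C) = 2.0000 bits

Ranking: C > B > A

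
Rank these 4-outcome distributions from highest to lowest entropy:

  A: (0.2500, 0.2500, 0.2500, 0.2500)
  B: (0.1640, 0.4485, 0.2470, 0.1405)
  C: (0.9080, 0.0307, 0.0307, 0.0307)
A > B > C

Key insight: Entropy is maximized by uniform distributions and minimized by concentrated distributions.

- Uniform distributions have maximum entropy log₂(4) = 2.0000 bits
- The more "peaked" or concentrated a distribution, the lower its entropy

Entropies:
  H(A) = 2.0000 bits
  H(B) = 1.8427 bits
  H(C) = 0.5889 bits

Ranking: A > B > C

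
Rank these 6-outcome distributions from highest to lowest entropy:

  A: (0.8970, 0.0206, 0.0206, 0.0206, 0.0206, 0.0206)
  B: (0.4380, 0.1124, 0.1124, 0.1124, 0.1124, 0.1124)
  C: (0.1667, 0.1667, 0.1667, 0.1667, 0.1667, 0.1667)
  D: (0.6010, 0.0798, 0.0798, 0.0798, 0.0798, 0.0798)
C > B > D > A

Key insight: Entropy is maximized by uniform distributions and minimized by concentrated distributions.

Entropies:
  H(A) = 0.7176 bits
  H(B) = 2.2938 bits
  H(C) = 2.5850 bits
  H(D) = 1.8968 bits

Ranking: C > B > D > A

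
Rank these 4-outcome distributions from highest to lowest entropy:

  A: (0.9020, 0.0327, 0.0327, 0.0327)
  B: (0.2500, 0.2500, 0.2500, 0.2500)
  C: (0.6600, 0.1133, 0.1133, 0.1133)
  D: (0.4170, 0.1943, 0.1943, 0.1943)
B > D > C > A

Key insight: Entropy is maximized by uniform distributions and minimized by concentrated distributions.

Entropies:
  H(A) = 0.6179 bits
  H(B) = 2.0000 bits
  H(C) = 1.4637 bits
  H(D) = 1.9041 bits

Ranking: B > D > C > A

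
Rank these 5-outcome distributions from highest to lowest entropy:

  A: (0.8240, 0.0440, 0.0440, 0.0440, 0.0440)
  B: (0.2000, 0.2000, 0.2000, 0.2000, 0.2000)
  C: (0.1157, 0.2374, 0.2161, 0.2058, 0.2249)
B > C > A

Key insight: Entropy is maximized by uniform distributions and minimized by concentrated distributions.

- Uniform distributions have maximum entropy log₂(5) = 2.3219 bits
- The more "peaked" or concentrated a distribution, the lower its entropy

Entropies:
  H(A) = 1.0232 bits
  H(B) = 2.3219 bits
  H(C) = 2.2837 bits

Ranking: B > C > A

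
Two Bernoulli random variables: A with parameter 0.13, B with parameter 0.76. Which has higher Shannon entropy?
B

For binary distributions, entropy is maximized at p=0.5 and decreases as p moves toward 0 or 1.

H(A) = H(0.13) = 0.5574 bits
H(B) = H(0.76) = 0.7950 bits

Distribution B (p=0.76) is closer to uniform (p=0.5), so it has higher entropy.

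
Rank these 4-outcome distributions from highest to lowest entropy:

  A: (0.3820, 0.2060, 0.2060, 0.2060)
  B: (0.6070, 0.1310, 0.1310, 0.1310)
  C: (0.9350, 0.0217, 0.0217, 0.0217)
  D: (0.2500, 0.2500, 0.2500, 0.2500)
D > A > B > C

Key insight: Entropy is maximized by uniform distributions and minimized by concentrated distributions.

Entropies:
  H(A) = 1.9389 bits
  H(B) = 1.5896 bits
  H(C) = 0.4500 bits
  H(D) = 2.0000 bits

Ranking: D > A > B > C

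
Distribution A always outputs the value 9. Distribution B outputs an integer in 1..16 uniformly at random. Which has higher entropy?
B

A is deterministic, so H(A) = 0. B is uniform over 16 outcomes, so H(B) = log₂(16) = 4.000 bits. Any distribution with genuine randomness has higher entropy than a deterministic one.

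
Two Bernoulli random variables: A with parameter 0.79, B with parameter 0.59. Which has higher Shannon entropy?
B

For binary distributions, entropy is maximized at p=0.5 and decreases as p moves toward 0 or 1.

H(A) = H(0.79) = 0.7415 bits
H(B) = H(0.59) = 0.9765 bits

Distribution B (p=0.59) is closer to uniform (p=0.5), so it has higher entropy.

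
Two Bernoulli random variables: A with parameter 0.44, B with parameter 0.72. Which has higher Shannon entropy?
A

For binary distributions, entropy is maximized at p=0.5 and decreases as p moves toward 0 or 1.

H(A) = H(0.44) = 0.9896 bits
H(B) = H(0.72) = 0.8555 bits

Distribution A (p=0.44) is closer to uniform (p=0.5), so it has higher entropy.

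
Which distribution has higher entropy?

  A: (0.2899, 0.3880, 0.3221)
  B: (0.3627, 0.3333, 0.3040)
B

Both distributions are close to uniform, making this a harder comparison.

H(A) = 1.5743 bits
H(B) = 1.5812 bits

The distribution closer to uniform has higher entropy.
Answer: B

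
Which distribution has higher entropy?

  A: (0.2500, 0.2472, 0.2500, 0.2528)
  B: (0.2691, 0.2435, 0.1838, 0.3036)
A

Both distributions are close to uniform, making this a harder comparison.

H(A) = 2.0000 bits
H(B) = 1.9771 bits

The distribution closer to uniform has higher entropy.
Answer: A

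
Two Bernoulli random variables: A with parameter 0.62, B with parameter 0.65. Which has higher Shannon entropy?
A

For binary distributions, entropy is maximized at p=0.5 and decreases as p moves toward 0 or 1.

H(A) = H(0.62) = 0.9580 bits
H(B) = H(0.65) = 0.9341 bits

Distribution A (p=0.62) is closer to uniform (p=0.5), so it has higher entropy.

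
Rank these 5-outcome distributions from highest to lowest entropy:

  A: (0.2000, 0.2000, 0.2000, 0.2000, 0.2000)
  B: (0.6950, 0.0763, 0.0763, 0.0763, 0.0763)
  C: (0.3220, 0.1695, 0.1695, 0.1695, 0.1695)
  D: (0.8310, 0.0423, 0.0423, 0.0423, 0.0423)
A > C > B > D

Key insight: Entropy is maximized by uniform distributions and minimized by concentrated distributions.

Entropies:
  H(A) = 2.3219 bits
  H(B) = 1.4973 bits
  H(C) = 2.2625 bits
  H(D) = 0.9934 bits

Ranking: A > C > B > D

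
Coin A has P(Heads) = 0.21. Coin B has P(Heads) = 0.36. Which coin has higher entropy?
B

For binary distributions, entropy is maximized at p=0.5 and decreases as p moves toward 0 or 1.

H(A) = H(0.21) = 0.7415 bits
H(B) = H(0.36) = 0.9427 bits

Distribution B (p=0.36) is closer to uniform (p=0.5), so it has higher entropy.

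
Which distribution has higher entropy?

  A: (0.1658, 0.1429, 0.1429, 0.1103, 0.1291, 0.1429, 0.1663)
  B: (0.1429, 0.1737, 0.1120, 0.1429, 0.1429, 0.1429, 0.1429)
B

Both distributions are close to uniform, making this a harder comparison.

H(A) = 2.7954 bits
H(B) = 2.7977 bits

The distribution closer to uniform has higher entropy.
Answer: B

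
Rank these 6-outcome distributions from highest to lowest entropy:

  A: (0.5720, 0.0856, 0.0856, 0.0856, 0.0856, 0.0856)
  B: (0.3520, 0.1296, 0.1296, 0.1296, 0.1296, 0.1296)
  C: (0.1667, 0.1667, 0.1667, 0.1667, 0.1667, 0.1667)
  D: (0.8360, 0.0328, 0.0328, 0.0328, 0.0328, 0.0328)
C > B > A > D

Key insight: Entropy is maximized by uniform distributions and minimized by concentrated distributions.

Entropies:
  H(A) = 1.9788 bits
  H(B) = 2.4405 bits
  H(C) = 2.5850 bits
  H(D) = 1.0246 bits

Ranking: C > B > A > D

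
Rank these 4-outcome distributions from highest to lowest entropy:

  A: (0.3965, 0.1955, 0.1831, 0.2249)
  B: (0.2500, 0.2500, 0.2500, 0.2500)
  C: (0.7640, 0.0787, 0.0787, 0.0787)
B > A > C

Key insight: Entropy is maximized by uniform distributions and minimized by concentrated distributions.

- Uniform distributions have maximum entropy log₂(4) = 2.0000 bits
- The more "peaked" or concentrated a distribution, the lower its entropy

Entropies:
  H(A) = 1.9221 bits
  H(B) = 2.0000 bits
  H(C) = 1.1624 bits

Ranking: B > A > C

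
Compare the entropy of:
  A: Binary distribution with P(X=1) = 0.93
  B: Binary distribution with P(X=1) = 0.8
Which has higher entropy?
B

For binary distributions, entropy is maximized at p=0.5 and decreases as p moves toward 0 or 1.

H(A) = H(0.93) = 0.3659 bits
H(B) = H(0.8) = 0.7219 bits

Distribution B (p=0.8) is closer to uniform (p=0.5), so it has higher entropy.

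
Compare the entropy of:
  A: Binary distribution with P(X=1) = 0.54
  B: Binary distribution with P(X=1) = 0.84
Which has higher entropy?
A

For binary distributions, entropy is maximized at p=0.5 and decreases as p moves toward 0 or 1.

H(A) = H(0.54) = 0.9954 bits
H(B) = H(0.84) = 0.6343 bits

Distribution A (p=0.54) is closer to uniform (p=0.5), so it has higher entropy.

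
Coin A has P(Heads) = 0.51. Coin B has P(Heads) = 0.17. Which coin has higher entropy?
A

For binary distributions, entropy is maximized at p=0.5 and decreases as p moves toward 0 or 1.

H(A) = H(0.51) = 0.9997 bits
H(B) = H(0.17) = 0.6577 bits

Distribution A (p=0.51) is closer to uniform (p=0.5), so it has higher entropy.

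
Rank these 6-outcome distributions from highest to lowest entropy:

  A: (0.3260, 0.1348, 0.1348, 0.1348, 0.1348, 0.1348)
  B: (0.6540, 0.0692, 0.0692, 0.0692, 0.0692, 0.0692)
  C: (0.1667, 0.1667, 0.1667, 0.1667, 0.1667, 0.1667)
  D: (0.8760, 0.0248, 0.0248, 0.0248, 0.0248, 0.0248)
C > A > B > D

Key insight: Entropy is maximized by uniform distributions and minimized by concentrated distributions.

Entropies:
  H(A) = 2.4758 bits
  H(B) = 1.7338 bits
  H(C) = 2.5850 bits
  H(D) = 0.8287 bits

Ranking: C > A > B > D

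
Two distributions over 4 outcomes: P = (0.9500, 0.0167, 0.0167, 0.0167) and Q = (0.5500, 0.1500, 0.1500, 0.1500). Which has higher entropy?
Q

P is highly concentrated on one outcome (95%), making it nearly deterministic. Q spreads its mass more evenly (max 55%). The more spread-out distribution has higher entropy: H(P) ≈ 0.366 bits, H(Q) ≈ 1.706 bits.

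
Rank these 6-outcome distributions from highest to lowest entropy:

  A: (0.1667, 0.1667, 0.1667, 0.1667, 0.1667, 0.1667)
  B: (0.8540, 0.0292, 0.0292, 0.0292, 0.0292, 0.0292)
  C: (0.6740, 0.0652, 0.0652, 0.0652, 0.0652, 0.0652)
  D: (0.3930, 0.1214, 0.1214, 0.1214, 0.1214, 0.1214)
A > D > C > B

Key insight: Entropy is maximized by uniform distributions and minimized by concentrated distributions.

Entropies:
  H(A) = 2.5850 bits
  H(B) = 0.9387 bits
  H(C) = 1.6677 bits
  H(D) = 2.3761 bits

Ranking: A > D > C > B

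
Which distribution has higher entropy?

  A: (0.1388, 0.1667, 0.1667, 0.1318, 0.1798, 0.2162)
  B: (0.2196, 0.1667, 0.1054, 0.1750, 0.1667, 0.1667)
A

Both distributions are close to uniform, making this a harder comparison.

H(A) = 2.5653 bits
H(B) = 2.5549 bits

The distribution closer to uniform has higher entropy.
Answer: A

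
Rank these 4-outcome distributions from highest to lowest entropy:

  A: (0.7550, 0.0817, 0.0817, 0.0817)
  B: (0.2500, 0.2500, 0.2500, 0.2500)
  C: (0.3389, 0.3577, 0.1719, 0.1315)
B > C > A

Key insight: Entropy is maximized by uniform distributions and minimized by concentrated distributions.

- Uniform distributions have maximum entropy log₂(4) = 2.0000 bits
- The more "peaked" or concentrated a distribution, the lower its entropy

Entropies:
  H(A) = 1.1916 bits
  H(B) = 2.0000 bits
  H(C) = 1.8812 bits

Ranking: B > C > A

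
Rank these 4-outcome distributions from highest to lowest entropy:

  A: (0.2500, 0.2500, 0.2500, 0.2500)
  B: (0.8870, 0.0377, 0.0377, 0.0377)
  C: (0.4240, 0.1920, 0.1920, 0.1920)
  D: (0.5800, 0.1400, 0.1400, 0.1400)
A > C > D > B

Key insight: Entropy is maximized by uniform distributions and minimized by concentrated distributions.

Entropies:
  H(A) = 2.0000 bits
  H(B) = 0.6880 bits
  H(C) = 1.8962 bits
  H(D) = 1.6471 bits

Ranking: A > C > D > B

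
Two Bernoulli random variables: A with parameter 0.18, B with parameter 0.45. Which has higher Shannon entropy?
B

For binary distributions, entropy is maximized at p=0.5 and decreases as p moves toward 0 or 1.

H(A) = H(0.18) = 0.6801 bits
H(B) = H(0.45) = 0.9928 bits

Distribution B (p=0.45) is closer to uniform (p=0.5), so it has higher entropy.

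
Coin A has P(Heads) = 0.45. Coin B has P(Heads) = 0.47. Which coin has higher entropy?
B

For binary distributions, entropy is maximized at p=0.5 and decreases as p moves toward 0 or 1.

H(A) = H(0.45) = 0.9928 bits
H(B) = H(0.47) = 0.9974 bits

Distribution B (p=0.47) is closer to uniform (p=0.5), so it has higher entropy.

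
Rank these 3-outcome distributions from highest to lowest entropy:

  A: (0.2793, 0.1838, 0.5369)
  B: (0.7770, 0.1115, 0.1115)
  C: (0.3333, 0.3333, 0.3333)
C > A > B

Key insight: Entropy is maximized by uniform distributions and minimized by concentrated distributions.

- Uniform distributions have maximum entropy log₂(3) = 1.5850 bits
- The more "peaked" or concentrated a distribution, the lower its entropy

Entropies:
  H(A) = 1.4448 bits
  H(B) = 0.9886 bits
  H(C) = 1.5850 bits

Ranking: C > A > B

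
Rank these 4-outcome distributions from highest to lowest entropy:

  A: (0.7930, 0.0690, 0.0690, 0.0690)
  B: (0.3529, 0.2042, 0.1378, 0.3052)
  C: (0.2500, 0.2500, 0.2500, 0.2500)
C > B > A

Key insight: Entropy is maximized by uniform distributions and minimized by concentrated distributions.

- Uniform distributions have maximum entropy log₂(4) = 2.0000 bits
- The more "peaked" or concentrated a distribution, the lower its entropy

Entropies:
  H(A) = 1.0638 bits
  H(B) = 1.9148 bits
  H(C) = 2.0000 bits

Ranking: C > B > A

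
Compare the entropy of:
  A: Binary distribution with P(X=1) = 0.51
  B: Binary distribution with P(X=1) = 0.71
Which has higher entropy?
A

For binary distributions, entropy is maximized at p=0.5 and decreases as p moves toward 0 or 1.

H(A) = H(0.51) = 0.9997 bits
H(B) = H(0.71) = 0.8687 bits

Distribution A (p=0.51) is closer to uniform (p=0.5), so it has higher entropy.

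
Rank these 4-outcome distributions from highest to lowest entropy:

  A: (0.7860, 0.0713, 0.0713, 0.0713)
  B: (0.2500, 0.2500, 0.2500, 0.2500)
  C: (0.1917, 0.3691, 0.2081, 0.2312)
B > C > A

Key insight: Entropy is maximized by uniform distributions and minimized by concentrated distributions.

- Uniform distributions have maximum entropy log₂(4) = 2.0000 bits
- The more "peaked" or concentrated a distribution, the lower its entropy

Entropies:
  H(A) = 1.0882 bits
  H(B) = 2.0000 bits
  H(C) = 1.9473 bits

Ranking: B > C > A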